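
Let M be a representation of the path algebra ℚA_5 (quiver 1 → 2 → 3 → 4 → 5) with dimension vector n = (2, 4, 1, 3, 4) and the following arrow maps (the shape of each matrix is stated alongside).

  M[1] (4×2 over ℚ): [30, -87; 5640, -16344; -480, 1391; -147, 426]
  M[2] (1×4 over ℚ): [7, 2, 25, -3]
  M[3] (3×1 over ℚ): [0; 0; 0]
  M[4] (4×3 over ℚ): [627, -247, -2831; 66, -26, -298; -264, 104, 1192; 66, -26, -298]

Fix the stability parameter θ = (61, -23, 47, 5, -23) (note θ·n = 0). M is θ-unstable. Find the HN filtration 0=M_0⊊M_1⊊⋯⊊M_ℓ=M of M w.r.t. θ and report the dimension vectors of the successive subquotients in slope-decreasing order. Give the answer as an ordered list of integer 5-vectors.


Via rank(M_{q-1}∘⋯∘M_p): M ≅ I[1,2], I[1,3], I[2,2]^2, I[4,4]^2, I[4,5], I[5,5]^3.
μ_θ-semistable layers: μ^(1)=47; μ^(2)=19; μ^(3)=5; μ^(4)=-9; μ^(5)=-23

((0, 0, 1, 0, 0); (2, 2, 0, 0, 0); (0, 0, 0, 2, 0); (0, 0, 0, 1, 1); (0, 2, 0, 0, 3))


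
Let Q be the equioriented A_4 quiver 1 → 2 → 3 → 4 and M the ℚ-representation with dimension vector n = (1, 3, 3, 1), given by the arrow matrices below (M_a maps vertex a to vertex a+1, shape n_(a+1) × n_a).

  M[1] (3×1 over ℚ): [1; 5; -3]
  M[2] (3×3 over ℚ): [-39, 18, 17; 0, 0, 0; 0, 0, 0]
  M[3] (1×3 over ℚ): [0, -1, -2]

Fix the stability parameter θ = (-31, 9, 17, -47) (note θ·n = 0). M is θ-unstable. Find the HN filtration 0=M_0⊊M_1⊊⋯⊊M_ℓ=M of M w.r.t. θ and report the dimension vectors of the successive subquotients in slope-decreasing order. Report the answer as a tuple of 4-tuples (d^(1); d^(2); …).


Barcode: M ≅ I[1,2], I[2,2], I[2,3], I[3,3], I[3,4]. HN layers by μ_θ (4 steps, strictly decreasing):
  μ^(1)=17; μ^(2)=9; μ^(3)=-15; μ^(4)=-31

((0, 0, 2, 0); (0, 3, 0, 0); (0, 0, 1, 1); (1, 0, 0, 0))


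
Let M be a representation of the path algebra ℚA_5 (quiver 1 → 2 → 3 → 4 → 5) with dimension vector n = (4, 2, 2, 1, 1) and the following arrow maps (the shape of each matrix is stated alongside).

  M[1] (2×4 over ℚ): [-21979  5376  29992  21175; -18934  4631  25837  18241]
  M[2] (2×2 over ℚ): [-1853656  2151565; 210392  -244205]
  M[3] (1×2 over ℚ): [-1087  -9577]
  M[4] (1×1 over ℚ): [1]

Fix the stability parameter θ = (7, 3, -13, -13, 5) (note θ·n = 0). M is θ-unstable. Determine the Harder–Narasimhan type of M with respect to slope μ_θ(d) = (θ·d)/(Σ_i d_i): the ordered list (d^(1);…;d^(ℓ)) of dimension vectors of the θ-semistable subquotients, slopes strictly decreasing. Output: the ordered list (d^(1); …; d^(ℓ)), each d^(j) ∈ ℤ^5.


Interval decomposition of M: I[1,1]^2, I[1,2], I[1,5], I[3,3].
HN type (ℓ=4): μ^(1)=7; μ^(2)=5; μ^(3)=-4; μ^(4)=-13

((2, 0, 0, 0, 0); (1, 1, 0, 0, 1); (1, 1, 1, 1, 0); (0, 0, 1, 0, 0))


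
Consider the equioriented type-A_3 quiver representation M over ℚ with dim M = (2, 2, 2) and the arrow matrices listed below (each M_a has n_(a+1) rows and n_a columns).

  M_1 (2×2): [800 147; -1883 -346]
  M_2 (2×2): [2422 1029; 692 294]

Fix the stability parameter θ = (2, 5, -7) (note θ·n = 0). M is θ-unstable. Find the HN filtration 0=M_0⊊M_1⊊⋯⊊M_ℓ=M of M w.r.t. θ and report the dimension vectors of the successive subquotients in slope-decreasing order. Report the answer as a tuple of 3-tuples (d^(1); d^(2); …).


Barcode: M ≅ I[1,2], I[1,3], I[3,3]. HN layers by μ_θ (4 steps, strictly decreasing):
  μ^(1)=5; μ^(2)=2; μ^(3)=0; μ^(4)=-7

((0, 1, 0); (1, 0, 0); (1, 1, 1); (0, 0, 1))


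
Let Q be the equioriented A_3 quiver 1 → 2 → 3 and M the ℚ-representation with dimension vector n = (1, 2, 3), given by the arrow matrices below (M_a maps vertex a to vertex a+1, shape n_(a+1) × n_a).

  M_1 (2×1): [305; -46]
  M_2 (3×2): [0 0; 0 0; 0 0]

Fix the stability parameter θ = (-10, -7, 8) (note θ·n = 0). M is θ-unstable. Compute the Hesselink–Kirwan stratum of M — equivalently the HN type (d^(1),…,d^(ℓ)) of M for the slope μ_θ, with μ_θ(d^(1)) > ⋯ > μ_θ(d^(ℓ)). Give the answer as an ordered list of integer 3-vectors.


Barcode: M ≅ I[1,2], I[2,2], I[3,3]^3. HN layers by μ_θ (3 steps, strictly decreasing):
  μ^(1)=8; μ^(2)=-7; μ^(3)=-10

((0, 0, 3); (0, 2, 0); (1, 0, 0))


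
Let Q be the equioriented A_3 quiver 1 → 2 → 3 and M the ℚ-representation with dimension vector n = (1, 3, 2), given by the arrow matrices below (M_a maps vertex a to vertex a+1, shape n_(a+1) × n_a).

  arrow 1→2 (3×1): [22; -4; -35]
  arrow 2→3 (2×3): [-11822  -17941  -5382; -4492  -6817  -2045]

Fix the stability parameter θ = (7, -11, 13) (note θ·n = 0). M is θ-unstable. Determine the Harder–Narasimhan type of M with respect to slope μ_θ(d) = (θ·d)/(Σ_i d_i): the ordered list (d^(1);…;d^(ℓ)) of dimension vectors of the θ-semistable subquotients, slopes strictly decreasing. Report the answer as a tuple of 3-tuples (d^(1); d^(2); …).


Interval decomposition of M: I[1,3], I[2,2], I[2,3].
HN type (ℓ=3): μ^(1)=13; μ^(2)=-2; μ^(3)=-11

((0, 0, 2); (1, 1, 0); (0, 2, 0))


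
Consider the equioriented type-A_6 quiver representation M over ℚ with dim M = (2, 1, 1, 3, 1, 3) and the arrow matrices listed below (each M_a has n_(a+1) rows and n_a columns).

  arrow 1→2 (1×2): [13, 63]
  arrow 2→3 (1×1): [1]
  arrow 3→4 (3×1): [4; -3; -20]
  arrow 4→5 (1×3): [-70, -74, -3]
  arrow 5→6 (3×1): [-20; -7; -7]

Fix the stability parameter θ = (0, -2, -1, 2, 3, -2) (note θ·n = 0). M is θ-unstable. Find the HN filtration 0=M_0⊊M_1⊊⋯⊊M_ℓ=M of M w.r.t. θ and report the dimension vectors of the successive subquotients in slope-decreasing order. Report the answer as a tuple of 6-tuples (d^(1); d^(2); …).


Via rank(M_{q-1}∘⋯∘M_p): M ≅ I[1,1], I[1,6], I[4,4]^2, I[6,6]^2.
μ_θ-semistable layers: μ^(1)=2; μ^(2)=1; μ^(3)=0; μ^(4)=-1; μ^(5)=-2

((0, 0, 0, 2, 0, 0); (0, 0, 0, 1, 1, 1); (1, 0, 0, 0, 0, 0); (1, 1, 1, 0, 0, 0); (0, 0, 0, 0, 0, 2))


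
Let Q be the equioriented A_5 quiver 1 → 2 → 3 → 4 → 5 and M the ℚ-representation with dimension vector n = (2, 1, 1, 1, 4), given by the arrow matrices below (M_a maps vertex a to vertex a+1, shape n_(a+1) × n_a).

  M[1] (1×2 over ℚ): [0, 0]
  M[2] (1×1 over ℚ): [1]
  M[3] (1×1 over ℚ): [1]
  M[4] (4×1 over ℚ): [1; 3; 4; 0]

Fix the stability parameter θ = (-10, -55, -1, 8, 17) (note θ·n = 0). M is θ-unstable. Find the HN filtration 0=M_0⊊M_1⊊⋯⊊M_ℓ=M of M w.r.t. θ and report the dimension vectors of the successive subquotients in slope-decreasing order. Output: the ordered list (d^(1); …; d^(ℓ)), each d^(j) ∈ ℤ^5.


Barcode: M ≅ I[1,1]^2, I[2,5], I[5,5]^3. HN layers by μ_θ (5 steps, strictly decreasing):
  μ^(1)=17; μ^(2)=8; μ^(3)=-1; μ^(4)=-10; μ^(5)=-55

((0, 0, 0, 0, 4); (0, 0, 0, 1, 0); (0, 0, 1, 0, 0); (2, 0, 0, 0, 0); (0, 1, 0, 0, 0))


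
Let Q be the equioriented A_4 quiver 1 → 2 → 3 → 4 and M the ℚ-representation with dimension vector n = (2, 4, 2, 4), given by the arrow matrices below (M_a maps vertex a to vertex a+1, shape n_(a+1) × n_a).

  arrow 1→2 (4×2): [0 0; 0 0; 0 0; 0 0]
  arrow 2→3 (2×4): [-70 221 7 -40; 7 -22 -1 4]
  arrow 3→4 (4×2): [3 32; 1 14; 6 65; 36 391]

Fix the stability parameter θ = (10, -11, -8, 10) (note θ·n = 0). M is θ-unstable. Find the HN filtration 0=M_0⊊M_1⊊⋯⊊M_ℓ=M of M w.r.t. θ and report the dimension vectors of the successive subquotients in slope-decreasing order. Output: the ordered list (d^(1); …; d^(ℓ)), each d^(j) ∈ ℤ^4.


Interval decomposition of M: I[1,1]^2, I[2,2]^2, I[2,4]^2, I[4,4]^2.
HN type (ℓ=3): μ^(1)=10; μ^(2)=-8; μ^(3)=-11

((2, 0, 0, 4); (0, 0, 2, 0); (0, 4, 0, 0))


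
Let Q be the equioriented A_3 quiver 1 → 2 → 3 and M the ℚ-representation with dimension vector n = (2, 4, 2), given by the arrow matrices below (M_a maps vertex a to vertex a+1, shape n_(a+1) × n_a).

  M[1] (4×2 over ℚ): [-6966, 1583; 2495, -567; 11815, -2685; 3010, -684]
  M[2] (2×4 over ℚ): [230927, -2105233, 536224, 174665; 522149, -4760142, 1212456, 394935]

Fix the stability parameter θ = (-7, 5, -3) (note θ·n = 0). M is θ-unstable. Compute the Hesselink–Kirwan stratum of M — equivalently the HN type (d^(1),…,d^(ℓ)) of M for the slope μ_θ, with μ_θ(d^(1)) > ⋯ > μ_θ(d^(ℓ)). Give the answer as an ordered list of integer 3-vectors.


Barcode: M ≅ I[1,3]^2, I[2,2]^2. HN layers by μ_θ (3 steps, strictly decreasing):
  μ^(1)=5; μ^(2)=1; μ^(3)=-7

((0, 2, 0); (0, 2, 2); (2, 0, 0))


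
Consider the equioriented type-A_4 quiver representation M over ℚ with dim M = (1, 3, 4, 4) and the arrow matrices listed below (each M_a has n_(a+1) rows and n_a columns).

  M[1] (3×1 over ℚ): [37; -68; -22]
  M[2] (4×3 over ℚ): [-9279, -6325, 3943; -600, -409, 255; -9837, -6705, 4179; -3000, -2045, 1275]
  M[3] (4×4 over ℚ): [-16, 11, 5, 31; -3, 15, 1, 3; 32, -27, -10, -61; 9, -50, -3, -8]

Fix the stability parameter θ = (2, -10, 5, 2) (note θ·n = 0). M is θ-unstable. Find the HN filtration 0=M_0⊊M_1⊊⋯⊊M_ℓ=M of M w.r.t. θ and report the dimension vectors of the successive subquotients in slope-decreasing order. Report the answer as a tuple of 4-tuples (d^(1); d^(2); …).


Interval decomposition of M: I[1,4], I[2,2], I[2,3], I[3,4]^2, I[4,4].
HN type (ℓ=5): μ^(1)=5; μ^(2)=7/2; μ^(3)=2; μ^(4)=-4; μ^(5)=-10

((0, 0, 1, 0); (0, 0, 3, 3); (0, 0, 0, 1); (1, 1, 0, 0); (0, 2, 0, 0))


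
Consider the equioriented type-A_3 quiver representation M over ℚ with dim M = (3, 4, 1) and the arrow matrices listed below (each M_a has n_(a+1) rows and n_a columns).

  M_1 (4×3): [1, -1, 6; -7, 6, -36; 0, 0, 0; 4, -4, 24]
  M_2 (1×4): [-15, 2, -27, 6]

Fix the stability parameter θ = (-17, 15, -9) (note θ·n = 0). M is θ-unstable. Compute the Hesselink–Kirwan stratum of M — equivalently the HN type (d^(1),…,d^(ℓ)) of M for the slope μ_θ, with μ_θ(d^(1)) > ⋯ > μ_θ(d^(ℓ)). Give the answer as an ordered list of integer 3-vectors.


Interval decomposition of M: I[1,1], I[1,2], I[1,3], I[2,2]^2.
HN type (ℓ=3): μ^(1)=15; μ^(2)=3; μ^(3)=-17

((0, 3, 0); (0, 1, 1); (3, 0, 0))


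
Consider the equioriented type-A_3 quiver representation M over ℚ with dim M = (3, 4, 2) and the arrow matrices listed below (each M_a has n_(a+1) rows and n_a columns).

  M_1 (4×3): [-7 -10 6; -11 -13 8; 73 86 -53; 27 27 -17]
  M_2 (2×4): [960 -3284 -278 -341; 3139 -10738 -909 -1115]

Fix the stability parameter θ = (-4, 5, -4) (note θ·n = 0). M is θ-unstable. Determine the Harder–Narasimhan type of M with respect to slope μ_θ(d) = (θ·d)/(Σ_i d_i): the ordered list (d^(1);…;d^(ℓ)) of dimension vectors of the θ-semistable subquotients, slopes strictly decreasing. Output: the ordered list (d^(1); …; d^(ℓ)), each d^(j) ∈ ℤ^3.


Via rank(M_{q-1}∘⋯∘M_p): M ≅ I[1,2], I[1,3]^2, I[2,2].
μ_θ-semistable layers: μ^(1)=5; μ^(2)=1/2; μ^(3)=-4

((0, 2, 0); (0, 2, 2); (3, 0, 0))


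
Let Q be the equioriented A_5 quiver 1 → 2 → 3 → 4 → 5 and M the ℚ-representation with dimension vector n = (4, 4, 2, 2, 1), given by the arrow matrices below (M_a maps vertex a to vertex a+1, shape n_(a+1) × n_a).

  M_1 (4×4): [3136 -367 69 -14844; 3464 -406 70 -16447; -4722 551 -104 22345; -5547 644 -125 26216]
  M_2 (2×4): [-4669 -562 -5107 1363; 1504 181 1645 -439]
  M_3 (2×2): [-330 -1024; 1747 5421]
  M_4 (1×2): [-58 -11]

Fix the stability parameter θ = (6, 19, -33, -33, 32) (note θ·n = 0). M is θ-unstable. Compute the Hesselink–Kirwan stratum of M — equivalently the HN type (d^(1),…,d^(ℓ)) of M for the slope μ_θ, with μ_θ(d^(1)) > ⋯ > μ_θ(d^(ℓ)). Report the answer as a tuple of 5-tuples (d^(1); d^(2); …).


Barcode: M ≅ I[1,2]^2, I[1,4], I[1,5]. HN layers by μ_θ (4 steps, strictly decreasing):
  μ^(1)=32; μ^(2)=19; μ^(3)=6; μ^(4)=-41/4

((0, 0, 0, 0, 1); (0, 2, 0, 0, 0); (2, 0, 0, 0, 0); (2, 2, 2, 2, 0))


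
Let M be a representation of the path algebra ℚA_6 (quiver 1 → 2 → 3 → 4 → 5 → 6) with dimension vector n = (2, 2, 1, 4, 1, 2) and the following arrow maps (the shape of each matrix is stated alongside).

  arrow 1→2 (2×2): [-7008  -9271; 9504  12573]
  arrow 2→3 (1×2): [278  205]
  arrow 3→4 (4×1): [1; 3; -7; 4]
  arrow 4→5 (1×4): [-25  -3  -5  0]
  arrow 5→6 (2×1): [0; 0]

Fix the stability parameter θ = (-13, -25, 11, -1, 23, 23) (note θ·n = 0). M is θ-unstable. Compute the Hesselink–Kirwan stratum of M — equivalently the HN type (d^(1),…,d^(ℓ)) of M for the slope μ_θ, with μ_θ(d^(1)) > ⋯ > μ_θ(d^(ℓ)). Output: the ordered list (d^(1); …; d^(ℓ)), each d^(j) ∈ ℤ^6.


Via rank(M_{q-1}∘⋯∘M_p): M ≅ I[1,1], I[1,5], I[2,2], I[4,4]^3, I[6,6]^2.
μ_θ-semistable layers: μ^(1)=23; μ^(2)=5; μ^(3)=-1; μ^(4)=-13; μ^(5)=-19; μ^(6)=-25

((0, 0, 0, 0, 1, 2); (0, 0, 1, 1, 0, 0); (0, 0, 0, 3, 0, 0); (1, 0, 0, 0, 0, 0); (1, 1, 0, 0, 0, 0); (0, 1, 0, 0, 0, 0))


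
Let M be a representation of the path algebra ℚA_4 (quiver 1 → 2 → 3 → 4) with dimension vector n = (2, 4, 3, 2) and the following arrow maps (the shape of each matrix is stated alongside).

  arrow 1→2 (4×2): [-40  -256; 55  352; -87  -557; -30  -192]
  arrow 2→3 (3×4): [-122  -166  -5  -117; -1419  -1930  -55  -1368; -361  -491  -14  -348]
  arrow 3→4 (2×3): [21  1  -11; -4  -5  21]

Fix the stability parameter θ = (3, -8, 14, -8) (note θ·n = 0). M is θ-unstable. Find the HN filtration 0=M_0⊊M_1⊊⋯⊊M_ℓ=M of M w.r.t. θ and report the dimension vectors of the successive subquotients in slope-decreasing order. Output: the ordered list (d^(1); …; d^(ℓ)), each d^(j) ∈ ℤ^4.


Via rank(M_{q-1}∘⋯∘M_p): M ≅ I[1,4]^2, I[2,2], I[2,3].
μ_θ-semistable layers: μ^(1)=14; μ^(2)=3; μ^(3)=-5/2; μ^(4)=-8

((0, 0, 1, 0); (0, 0, 2, 2); (2, 2, 0, 0); (0, 2, 0, 0))


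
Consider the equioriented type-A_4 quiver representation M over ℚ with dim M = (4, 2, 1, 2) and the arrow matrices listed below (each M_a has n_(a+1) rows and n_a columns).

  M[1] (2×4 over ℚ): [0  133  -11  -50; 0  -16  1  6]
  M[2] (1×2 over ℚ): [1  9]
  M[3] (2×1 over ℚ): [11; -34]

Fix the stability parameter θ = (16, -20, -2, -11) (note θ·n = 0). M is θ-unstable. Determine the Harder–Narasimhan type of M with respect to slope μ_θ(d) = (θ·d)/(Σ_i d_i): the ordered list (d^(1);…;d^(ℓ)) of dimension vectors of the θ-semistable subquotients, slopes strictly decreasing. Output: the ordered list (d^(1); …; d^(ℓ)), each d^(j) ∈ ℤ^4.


Via rank(M_{q-1}∘⋯∘M_p): M ≅ I[1,1]^2, I[1,2], I[1,4], I[4,4].
μ_θ-semistable layers: μ^(1)=16; μ^(2)=-2; μ^(3)=-17/4; μ^(4)=-11

((2, 0, 0, 0); (1, 1, 0, 0); (1, 1, 1, 1); (0, 0, 0, 1))


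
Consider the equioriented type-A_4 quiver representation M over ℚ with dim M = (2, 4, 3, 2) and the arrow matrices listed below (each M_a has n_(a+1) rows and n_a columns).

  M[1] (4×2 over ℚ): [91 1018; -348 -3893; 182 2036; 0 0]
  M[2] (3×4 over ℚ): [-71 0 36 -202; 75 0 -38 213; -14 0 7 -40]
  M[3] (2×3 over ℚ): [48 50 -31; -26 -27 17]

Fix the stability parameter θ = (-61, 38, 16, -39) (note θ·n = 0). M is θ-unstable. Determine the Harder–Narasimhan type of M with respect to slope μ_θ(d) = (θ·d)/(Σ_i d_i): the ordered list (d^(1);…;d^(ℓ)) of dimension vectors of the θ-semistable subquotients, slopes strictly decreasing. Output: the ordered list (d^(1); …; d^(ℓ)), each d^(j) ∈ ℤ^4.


Barcode: M ≅ I[1,2], I[1,4], I[2,3], I[2,4]. HN layers by μ_θ (4 steps, strictly decreasing):
  μ^(1)=38; μ^(2)=27; μ^(3)=5; μ^(4)=-61

((0, 1, 0, 0); (0, 1, 1, 0); (0, 2, 2, 2); (2, 0, 0, 0))


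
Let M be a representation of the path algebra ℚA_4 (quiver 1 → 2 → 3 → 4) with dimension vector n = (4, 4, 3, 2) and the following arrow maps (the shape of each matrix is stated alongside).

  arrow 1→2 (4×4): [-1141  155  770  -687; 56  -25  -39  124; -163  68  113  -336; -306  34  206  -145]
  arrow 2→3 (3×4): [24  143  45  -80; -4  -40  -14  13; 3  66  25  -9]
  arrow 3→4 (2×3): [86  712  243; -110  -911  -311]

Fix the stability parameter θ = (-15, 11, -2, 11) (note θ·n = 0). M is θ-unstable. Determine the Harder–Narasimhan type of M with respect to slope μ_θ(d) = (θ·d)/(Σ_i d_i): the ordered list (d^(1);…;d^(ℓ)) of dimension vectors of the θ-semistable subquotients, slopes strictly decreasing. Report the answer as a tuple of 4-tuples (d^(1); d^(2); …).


Barcode: M ≅ I[1,2], I[1,3], I[1,4]^2. HN layers by μ_θ (3 steps, strictly decreasing):
  μ^(1)=11; μ^(2)=9/2; μ^(3)=-15

((0, 1, 0, 2); (0, 3, 3, 0); (4, 0, 0, 0))


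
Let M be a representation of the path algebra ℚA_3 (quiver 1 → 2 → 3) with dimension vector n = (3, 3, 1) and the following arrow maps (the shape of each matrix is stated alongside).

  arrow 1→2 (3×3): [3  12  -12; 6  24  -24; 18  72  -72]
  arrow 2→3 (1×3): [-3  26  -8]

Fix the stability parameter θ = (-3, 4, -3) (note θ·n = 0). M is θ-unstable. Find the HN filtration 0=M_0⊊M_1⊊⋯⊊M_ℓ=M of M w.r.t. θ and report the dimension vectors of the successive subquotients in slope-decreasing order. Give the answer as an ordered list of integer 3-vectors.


Barcode: M ≅ I[1,1]^2, I[1,3], I[2,2]^2. HN layers by μ_θ (3 steps, strictly decreasing):
  μ^(1)=4; μ^(2)=1/2; μ^(3)=-3

((0, 2, 0); (0, 1, 1); (3, 0, 0))


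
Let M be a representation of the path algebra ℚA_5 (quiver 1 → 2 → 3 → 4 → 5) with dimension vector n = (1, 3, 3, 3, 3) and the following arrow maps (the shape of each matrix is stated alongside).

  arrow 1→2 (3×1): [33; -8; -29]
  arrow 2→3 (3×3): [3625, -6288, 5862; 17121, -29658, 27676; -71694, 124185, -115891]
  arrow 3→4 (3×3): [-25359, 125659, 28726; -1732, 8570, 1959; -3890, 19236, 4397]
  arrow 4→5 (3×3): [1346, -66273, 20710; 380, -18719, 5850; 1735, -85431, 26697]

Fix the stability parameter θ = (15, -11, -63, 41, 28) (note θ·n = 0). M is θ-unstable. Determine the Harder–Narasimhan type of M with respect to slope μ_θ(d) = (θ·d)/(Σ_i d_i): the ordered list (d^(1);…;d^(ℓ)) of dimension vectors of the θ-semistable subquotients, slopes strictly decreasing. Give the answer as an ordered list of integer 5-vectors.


Barcode: M ≅ I[1,5], I[2,2], I[2,3], I[3,5], I[4,5]. HN layers by μ_θ (5 steps, strictly decreasing):
  μ^(1)=69/2; μ^(2)=-11; μ^(3)=-59/3; μ^(4)=-37; μ^(5)=-63

((0, 0, 0, 3, 3); (0, 1, 0, 0, 0); (1, 1, 1, 0, 0); (0, 1, 1, 0, 0); (0, 0, 1, 0, 0))


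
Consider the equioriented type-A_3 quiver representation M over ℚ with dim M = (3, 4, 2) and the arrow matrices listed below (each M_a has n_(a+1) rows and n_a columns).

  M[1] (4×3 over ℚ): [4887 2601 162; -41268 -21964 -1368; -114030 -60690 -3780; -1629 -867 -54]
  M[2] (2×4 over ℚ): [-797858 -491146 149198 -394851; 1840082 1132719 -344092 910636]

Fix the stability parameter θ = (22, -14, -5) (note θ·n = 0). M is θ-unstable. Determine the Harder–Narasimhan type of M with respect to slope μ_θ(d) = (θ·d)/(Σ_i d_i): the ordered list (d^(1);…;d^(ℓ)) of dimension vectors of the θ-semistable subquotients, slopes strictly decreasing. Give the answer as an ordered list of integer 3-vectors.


Interval decomposition of M: I[1,1]^2, I[1,3], I[2,2]^2, I[2,3].
HN type (ℓ=4): μ^(1)=22; μ^(2)=1; μ^(3)=-5; μ^(4)=-14

((2, 0, 0); (1, 1, 1); (0, 0, 1); (0, 3, 0))


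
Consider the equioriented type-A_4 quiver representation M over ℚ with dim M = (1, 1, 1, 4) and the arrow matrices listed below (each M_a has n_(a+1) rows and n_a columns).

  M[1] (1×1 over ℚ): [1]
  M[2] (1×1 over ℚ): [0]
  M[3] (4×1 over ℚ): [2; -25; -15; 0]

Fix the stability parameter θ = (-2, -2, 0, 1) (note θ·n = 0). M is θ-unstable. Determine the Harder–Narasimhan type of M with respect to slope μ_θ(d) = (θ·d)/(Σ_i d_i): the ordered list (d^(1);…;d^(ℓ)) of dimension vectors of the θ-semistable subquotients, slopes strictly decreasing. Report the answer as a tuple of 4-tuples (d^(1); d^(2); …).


Interval decomposition of M: I[1,2], I[3,4], I[4,4]^3.
HN type (ℓ=3): μ^(1)=1; μ^(2)=0; μ^(3)=-2

((0, 0, 0, 4); (0, 0, 1, 0); (1, 1, 0, 0))


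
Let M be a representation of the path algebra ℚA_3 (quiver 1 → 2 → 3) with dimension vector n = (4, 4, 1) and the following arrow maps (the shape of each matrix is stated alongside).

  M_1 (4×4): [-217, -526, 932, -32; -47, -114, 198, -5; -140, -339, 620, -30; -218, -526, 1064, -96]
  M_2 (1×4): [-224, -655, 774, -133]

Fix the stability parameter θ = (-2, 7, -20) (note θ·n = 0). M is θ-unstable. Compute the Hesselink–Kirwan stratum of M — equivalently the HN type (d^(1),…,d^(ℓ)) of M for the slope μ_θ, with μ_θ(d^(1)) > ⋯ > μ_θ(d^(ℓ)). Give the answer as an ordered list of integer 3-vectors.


Via rank(M_{q-1}∘⋯∘M_p): M ≅ I[1,1], I[1,2]^2, I[1,3], I[2,2].
μ_θ-semistable layers: μ^(1)=7; μ^(2)=-2; μ^(3)=-5

((0, 3, 0); (3, 0, 0); (1, 1, 1))


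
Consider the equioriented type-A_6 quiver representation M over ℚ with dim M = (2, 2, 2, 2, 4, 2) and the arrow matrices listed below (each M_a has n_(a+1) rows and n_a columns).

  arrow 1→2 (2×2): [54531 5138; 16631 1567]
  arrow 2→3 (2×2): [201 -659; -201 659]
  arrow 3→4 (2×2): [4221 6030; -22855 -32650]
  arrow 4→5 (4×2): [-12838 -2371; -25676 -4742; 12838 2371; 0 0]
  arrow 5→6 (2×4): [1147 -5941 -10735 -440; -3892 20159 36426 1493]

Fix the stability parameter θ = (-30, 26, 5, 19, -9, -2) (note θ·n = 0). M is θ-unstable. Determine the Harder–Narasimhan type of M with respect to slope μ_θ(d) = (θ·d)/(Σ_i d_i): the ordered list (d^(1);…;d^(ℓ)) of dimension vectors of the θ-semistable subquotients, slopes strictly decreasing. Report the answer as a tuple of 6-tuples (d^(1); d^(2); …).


Via rank(M_{q-1}∘⋯∘M_p): M ≅ I[1,2], I[1,5], I[3,3], I[4,4], I[5,5], I[5,6]^2.
μ_θ-semistable layers: μ^(1)=26; μ^(2)=19; μ^(3)=41/4; μ^(4)=5; μ^(5)=-2; μ^(6)=-9; μ^(7)=-30

((0, 1, 0, 0, 0, 0); (0, 0, 0, 1, 0, 0); (0, 1, 1, 1, 1, 0); (0, 0, 1, 0, 0, 0); (0, 0, 0, 0, 0, 2); (0, 0, 0, 0, 3, 0); (2, 0, 0, 0, 0, 0))


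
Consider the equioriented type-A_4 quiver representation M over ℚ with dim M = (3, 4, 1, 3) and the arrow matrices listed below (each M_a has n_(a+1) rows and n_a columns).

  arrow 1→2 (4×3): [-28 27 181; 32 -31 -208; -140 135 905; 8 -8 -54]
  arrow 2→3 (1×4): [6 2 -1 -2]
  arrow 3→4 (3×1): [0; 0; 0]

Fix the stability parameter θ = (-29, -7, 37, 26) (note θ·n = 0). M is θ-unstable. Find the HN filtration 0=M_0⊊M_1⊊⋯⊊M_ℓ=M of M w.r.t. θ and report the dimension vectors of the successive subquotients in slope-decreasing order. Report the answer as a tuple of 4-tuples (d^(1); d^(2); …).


Barcode: M ≅ I[1,1], I[1,2], I[1,3], I[2,2]^2, I[4,4]^3. HN layers by μ_θ (4 steps, strictly decreasing):
  μ^(1)=37; μ^(2)=26; μ^(3)=-7; μ^(4)=-29

((0, 0, 1, 0); (0, 0, 0, 3); (0, 4, 0, 0); (3, 0, 0, 0))


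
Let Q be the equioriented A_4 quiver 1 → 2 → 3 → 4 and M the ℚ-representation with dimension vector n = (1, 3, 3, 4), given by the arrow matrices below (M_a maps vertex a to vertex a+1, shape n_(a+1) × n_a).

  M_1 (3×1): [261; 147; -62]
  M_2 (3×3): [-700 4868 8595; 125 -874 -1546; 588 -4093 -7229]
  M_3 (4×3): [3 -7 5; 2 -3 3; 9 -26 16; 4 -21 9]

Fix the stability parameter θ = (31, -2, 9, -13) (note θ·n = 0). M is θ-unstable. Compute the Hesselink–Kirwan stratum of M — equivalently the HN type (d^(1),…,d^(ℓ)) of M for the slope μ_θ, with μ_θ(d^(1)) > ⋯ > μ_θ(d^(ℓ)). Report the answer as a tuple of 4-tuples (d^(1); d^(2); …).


Via rank(M_{q-1}∘⋯∘M_p): M ≅ I[1,3], I[2,4]^2, I[4,4]^2.
μ_θ-semistable layers: μ^(1)=38/3; μ^(2)=-2; μ^(3)=-13

((1, 1, 1, 0); (0, 2, 2, 2); (0, 0, 0, 2))


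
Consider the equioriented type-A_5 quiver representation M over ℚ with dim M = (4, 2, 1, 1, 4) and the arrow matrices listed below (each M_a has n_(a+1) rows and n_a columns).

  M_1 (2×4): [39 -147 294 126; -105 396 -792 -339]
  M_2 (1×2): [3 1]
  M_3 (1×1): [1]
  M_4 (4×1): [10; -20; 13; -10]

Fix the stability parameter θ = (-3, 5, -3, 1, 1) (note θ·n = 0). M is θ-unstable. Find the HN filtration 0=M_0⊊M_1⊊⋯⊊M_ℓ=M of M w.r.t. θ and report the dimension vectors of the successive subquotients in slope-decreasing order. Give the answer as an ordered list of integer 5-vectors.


Barcode: M ≅ I[1,1]^2, I[1,2], I[1,5], I[5,5]^3. HN layers by μ_θ (3 steps, strictly decreasing):
  μ^(1)=5; μ^(2)=1; μ^(3)=-3

((0, 1, 0, 0, 0); (0, 1, 1, 1, 4); (4, 0, 0, 0, 0))


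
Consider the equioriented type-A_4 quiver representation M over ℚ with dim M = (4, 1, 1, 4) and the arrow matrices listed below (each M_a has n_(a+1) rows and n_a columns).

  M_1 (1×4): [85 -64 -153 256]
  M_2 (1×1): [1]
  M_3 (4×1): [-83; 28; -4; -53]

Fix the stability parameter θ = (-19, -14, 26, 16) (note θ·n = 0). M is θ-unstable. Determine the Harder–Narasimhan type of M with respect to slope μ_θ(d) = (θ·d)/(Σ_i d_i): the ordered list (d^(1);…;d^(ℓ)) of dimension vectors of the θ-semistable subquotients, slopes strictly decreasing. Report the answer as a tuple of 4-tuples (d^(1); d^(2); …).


Via rank(M_{q-1}∘⋯∘M_p): M ≅ I[1,1]^3, I[1,4], I[4,4]^3.
μ_θ-semistable layers: μ^(1)=21; μ^(2)=16; μ^(3)=-14; μ^(4)=-19

((0, 0, 1, 1); (0, 0, 0, 3); (0, 1, 0, 0); (4, 0, 0, 0))


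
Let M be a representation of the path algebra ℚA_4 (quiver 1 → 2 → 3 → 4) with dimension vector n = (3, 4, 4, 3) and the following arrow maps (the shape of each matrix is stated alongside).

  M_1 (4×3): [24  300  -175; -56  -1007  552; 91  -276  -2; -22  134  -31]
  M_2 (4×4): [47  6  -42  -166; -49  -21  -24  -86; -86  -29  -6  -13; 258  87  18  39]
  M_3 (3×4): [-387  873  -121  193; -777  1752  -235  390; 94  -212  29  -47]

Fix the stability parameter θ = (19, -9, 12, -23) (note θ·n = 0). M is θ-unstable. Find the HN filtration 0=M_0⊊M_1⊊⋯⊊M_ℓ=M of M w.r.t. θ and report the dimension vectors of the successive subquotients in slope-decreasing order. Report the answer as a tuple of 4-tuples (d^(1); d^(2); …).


Barcode: M ≅ I[1,3], I[1,4]^2, I[2,2], I[3,4]. HN layers by μ_θ (5 steps, strictly decreasing):
  μ^(1)=12; μ^(2)=5; μ^(3)=-1/4; μ^(4)=-11/2; μ^(5)=-9

((0, 0, 1, 0); (1, 1, 0, 0); (2, 2, 2, 2); (0, 0, 1, 1); (0, 1, 0, 0))


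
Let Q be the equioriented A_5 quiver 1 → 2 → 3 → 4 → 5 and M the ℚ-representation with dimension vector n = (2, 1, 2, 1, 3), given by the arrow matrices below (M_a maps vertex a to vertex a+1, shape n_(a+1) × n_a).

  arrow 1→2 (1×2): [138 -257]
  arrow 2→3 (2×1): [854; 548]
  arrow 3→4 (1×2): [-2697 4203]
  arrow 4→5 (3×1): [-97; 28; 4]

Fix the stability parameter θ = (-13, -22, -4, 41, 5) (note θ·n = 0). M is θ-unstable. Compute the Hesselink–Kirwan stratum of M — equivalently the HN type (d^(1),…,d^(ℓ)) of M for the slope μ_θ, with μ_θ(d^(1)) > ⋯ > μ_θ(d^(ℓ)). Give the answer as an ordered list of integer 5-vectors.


Via rank(M_{q-1}∘⋯∘M_p): M ≅ I[1,1], I[1,5], I[3,3], I[5,5]^2.
μ_θ-semistable layers: μ^(1)=23; μ^(2)=5; μ^(3)=-4; μ^(4)=-13; μ^(5)=-35/2

((0, 0, 0, 1, 1); (0, 0, 0, 0, 2); (0, 0, 2, 0, 0); (1, 0, 0, 0, 0); (1, 1, 0, 0, 0))


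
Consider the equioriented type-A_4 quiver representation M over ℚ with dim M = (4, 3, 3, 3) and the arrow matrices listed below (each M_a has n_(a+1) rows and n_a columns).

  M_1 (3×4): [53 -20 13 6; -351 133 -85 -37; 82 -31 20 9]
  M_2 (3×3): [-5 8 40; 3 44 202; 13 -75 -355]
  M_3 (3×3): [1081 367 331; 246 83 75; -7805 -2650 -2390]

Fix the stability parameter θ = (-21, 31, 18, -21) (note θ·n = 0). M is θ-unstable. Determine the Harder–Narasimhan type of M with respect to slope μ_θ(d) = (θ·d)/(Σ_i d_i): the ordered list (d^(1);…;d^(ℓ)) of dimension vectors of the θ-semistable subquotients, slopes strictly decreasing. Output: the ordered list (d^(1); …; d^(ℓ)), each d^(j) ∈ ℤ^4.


Interval decomposition of M: I[1,1]^2, I[1,3], I[1,4], I[2,4], I[4,4].
HN type (ℓ=3): μ^(1)=49/2; μ^(2)=28/3; μ^(3)=-21

((0, 1, 1, 0); (0, 2, 2, 2); (4, 0, 0, 1))


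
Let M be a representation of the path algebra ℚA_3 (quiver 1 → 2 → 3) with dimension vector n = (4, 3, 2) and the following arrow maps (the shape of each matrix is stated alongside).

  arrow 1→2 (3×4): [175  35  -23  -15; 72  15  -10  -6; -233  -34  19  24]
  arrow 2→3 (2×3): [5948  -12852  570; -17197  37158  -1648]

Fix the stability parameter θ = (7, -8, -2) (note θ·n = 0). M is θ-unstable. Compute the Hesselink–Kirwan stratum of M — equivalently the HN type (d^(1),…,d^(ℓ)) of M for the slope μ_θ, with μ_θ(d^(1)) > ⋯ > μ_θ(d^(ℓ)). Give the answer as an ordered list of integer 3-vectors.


Via rank(M_{q-1}∘⋯∘M_p): M ≅ I[1,1], I[1,2], I[1,3]^2.
μ_θ-semistable layers: μ^(1)=7; μ^(2)=-1/2; μ^(3)=-1

((1, 0, 0); (1, 1, 0); (2, 2, 2))


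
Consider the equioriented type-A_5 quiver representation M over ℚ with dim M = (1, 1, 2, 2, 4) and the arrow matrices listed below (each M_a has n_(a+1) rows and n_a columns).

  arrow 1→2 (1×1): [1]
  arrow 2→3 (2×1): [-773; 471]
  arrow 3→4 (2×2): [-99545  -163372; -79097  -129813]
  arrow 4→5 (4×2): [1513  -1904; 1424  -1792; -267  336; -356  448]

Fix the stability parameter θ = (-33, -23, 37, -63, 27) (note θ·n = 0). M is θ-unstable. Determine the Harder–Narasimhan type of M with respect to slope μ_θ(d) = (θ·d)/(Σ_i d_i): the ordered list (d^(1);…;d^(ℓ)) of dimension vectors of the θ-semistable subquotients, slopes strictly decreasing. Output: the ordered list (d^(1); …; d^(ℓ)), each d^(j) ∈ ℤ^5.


Via rank(M_{q-1}∘⋯∘M_p): M ≅ I[1,5], I[3,4], I[5,5]^3.
μ_θ-semistable layers: μ^(1)=27; μ^(2)=-13; μ^(3)=-23; μ^(4)=-33

((0, 0, 0, 0, 4); (0, 0, 2, 2, 0); (0, 1, 0, 0, 0); (1, 0, 0, 0, 0))


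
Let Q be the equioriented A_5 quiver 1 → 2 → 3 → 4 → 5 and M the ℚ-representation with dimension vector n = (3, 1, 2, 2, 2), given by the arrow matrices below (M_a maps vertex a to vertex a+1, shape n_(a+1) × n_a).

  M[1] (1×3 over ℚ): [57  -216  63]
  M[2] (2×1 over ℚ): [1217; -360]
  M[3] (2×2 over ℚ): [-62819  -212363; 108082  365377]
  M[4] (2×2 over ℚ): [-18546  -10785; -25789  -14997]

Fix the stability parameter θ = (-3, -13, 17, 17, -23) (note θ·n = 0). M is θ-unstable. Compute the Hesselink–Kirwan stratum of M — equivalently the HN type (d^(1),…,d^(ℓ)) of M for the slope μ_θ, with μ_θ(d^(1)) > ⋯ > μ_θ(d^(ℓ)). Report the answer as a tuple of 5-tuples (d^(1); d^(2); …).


Barcode: M ≅ I[1,1]^2, I[1,5], I[3,5]. HN layers by μ_θ (3 steps, strictly decreasing):
  μ^(1)=11/3; μ^(2)=-3; μ^(3)=-8

((0, 0, 2, 2, 2); (2, 0, 0, 0, 0); (1, 1, 0, 0, 0))


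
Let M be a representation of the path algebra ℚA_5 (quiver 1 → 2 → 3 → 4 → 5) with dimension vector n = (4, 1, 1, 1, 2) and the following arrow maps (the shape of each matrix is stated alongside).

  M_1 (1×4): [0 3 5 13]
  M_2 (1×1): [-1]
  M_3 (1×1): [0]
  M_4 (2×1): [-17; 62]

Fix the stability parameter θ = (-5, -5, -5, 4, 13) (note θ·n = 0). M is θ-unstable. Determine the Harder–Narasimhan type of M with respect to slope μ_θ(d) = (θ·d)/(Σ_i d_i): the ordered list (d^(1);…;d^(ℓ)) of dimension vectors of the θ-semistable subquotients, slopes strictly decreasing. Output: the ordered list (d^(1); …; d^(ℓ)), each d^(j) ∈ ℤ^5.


Interval decomposition of M: I[1,1]^3, I[1,3], I[4,5], I[5,5].
HN type (ℓ=3): μ^(1)=13; μ^(2)=4; μ^(3)=-5

((0, 0, 0, 0, 2); (0, 0, 0, 1, 0); (4, 1, 1, 0, 0))


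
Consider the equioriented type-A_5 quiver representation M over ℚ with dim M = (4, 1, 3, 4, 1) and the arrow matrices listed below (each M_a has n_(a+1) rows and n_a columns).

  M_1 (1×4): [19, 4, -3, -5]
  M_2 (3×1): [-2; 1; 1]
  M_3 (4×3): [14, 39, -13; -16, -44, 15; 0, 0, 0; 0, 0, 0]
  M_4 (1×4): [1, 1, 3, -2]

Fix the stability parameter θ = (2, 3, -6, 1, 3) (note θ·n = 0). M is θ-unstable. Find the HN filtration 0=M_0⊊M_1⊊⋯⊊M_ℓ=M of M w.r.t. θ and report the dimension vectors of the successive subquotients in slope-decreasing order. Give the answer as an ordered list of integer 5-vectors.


Via rank(M_{q-1}∘⋯∘M_p): M ≅ I[1,1]^3, I[1,5], I[3,3], I[3,4], I[4,4]^2.
μ_θ-semistable layers: μ^(1)=3; μ^(2)=2; μ^(3)=1; μ^(4)=-1/3; μ^(5)=-6

((0, 0, 0, 0, 1); (3, 0, 0, 0, 0); (0, 0, 0, 4, 0); (1, 1, 1, 0, 0); (0, 0, 2, 0, 0))


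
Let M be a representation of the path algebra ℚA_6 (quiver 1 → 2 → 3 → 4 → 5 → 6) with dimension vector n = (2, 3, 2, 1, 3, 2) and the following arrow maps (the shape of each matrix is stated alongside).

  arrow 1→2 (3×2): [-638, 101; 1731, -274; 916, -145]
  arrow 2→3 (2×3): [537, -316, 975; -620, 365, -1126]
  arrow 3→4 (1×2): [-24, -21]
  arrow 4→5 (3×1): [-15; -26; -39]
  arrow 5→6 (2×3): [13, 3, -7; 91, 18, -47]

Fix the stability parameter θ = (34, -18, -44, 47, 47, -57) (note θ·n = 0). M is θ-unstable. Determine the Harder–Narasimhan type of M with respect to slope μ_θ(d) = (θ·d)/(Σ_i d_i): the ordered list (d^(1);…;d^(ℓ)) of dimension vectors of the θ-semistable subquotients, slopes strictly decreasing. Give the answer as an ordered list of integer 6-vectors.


Interval decomposition of M: I[1,3], I[1,5], I[2,2], I[5,6]^2.
HN type (ℓ=4): μ^(1)=47; μ^(2)=-5; μ^(3)=-28/3; μ^(4)=-18

((0, 0, 0, 1, 1, 0); (0, 0, 0, 0, 2, 2); (2, 2, 2, 0, 0, 0); (0, 1, 0, 0, 0, 0))


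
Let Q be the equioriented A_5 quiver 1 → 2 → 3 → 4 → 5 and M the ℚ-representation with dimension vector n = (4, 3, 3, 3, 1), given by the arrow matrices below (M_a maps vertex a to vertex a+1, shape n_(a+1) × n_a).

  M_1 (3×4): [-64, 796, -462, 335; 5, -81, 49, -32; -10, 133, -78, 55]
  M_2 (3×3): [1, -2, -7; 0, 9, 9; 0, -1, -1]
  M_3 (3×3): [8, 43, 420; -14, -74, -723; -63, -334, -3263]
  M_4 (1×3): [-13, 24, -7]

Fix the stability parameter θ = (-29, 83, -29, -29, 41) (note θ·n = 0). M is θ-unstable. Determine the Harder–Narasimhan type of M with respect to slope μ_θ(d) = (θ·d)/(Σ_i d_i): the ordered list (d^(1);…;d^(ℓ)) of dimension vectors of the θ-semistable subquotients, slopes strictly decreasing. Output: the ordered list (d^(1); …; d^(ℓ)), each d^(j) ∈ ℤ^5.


Via rank(M_{q-1}∘⋯∘M_p): M ≅ I[1,1], I[1,2], I[1,4], I[1,5], I[3,4].
μ_θ-semistable layers: μ^(1)=83; μ^(2)=41; μ^(3)=25/3; μ^(4)=-29

((0, 1, 0, 0, 0); (0, 0, 0, 0, 1); (0, 2, 2, 2, 0); (4, 0, 1, 1, 0))


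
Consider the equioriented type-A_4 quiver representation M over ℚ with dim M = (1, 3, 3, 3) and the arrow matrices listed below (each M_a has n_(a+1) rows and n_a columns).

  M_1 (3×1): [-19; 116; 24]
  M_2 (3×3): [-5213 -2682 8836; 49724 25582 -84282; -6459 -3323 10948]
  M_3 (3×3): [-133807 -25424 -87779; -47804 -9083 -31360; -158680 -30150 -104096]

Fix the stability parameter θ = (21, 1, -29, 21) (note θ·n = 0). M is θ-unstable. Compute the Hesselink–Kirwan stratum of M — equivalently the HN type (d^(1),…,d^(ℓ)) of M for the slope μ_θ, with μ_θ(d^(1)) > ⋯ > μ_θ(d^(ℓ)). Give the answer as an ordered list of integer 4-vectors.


Interval decomposition of M: I[1,3], I[2,4]^2, I[4,4].
HN type (ℓ=3): μ^(1)=21; μ^(2)=-7/3; μ^(3)=-14

((0, 0, 0, 3); (1, 1, 1, 0); (0, 2, 2, 0))


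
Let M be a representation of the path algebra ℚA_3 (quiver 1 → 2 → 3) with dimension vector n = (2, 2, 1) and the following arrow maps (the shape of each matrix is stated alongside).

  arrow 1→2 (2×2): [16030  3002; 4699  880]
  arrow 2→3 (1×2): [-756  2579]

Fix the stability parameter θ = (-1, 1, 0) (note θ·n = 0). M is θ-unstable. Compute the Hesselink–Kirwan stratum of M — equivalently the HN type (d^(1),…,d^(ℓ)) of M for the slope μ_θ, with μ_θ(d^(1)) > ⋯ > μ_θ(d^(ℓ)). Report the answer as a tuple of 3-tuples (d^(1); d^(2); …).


Interval decomposition of M: I[1,2], I[1,3].
HN type (ℓ=3): μ^(1)=1; μ^(2)=1/2; μ^(3)=-1

((0, 1, 0); (0, 1, 1); (2, 0, 0))


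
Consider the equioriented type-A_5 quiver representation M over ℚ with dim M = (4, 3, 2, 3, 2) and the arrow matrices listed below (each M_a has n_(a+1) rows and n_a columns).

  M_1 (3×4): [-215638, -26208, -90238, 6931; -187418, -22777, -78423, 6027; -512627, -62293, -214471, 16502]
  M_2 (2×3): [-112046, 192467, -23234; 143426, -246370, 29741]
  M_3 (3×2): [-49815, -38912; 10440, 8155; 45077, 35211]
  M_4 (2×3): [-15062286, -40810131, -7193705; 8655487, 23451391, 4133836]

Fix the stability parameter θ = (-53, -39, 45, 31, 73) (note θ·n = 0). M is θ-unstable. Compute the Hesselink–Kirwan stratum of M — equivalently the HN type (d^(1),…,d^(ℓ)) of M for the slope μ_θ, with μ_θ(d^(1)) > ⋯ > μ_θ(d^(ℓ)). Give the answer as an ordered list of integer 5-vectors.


Interval decomposition of M: I[1,1], I[1,2], I[1,5]^2, I[4,4].
HN type (ℓ=5): μ^(1)=73; μ^(2)=38; μ^(3)=31; μ^(4)=-39; μ^(5)=-53

((0, 0, 0, 0, 2); (0, 0, 2, 2, 0); (0, 0, 0, 1, 0); (0, 3, 0, 0, 0); (4, 0, 0, 0, 0))


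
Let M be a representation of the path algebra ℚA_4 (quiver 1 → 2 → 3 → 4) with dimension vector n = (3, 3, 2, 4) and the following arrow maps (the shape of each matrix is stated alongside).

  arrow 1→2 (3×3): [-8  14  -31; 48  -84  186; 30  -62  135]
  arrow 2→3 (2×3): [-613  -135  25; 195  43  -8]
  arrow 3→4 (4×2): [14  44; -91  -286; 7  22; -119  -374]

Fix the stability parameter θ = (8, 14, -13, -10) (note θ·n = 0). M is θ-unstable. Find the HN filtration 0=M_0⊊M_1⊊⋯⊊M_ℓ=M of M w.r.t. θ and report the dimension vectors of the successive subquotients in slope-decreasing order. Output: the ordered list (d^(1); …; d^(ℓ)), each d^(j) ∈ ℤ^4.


Via rank(M_{q-1}∘⋯∘M_p): M ≅ I[1,1], I[1,3], I[1,4], I[2,2], I[4,4]^3.
μ_θ-semistable layers: μ^(1)=14; μ^(2)=8; μ^(3)=3; μ^(4)=-1/4; μ^(5)=-10

((0, 1, 0, 0); (1, 0, 0, 0); (1, 1, 1, 0); (1, 1, 1, 1); (0, 0, 0, 3))


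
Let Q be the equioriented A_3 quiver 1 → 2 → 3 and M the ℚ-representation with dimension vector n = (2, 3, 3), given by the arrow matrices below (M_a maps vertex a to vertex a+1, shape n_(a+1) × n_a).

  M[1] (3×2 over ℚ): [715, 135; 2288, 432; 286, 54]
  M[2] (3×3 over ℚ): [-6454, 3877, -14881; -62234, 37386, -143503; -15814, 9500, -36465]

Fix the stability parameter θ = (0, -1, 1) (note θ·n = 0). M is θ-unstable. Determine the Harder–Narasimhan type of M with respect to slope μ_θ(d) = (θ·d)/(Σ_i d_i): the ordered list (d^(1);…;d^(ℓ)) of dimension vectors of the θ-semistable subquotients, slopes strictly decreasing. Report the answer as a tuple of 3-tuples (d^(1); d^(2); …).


Interval decomposition of M: I[1,1], I[1,2], I[2,3]^2, I[3,3].
HN type (ℓ=4): μ^(1)=1; μ^(2)=0; μ^(3)=-1/2; μ^(4)=-1

((0, 0, 3); (1, 0, 0); (1, 1, 0); (0, 2, 0))


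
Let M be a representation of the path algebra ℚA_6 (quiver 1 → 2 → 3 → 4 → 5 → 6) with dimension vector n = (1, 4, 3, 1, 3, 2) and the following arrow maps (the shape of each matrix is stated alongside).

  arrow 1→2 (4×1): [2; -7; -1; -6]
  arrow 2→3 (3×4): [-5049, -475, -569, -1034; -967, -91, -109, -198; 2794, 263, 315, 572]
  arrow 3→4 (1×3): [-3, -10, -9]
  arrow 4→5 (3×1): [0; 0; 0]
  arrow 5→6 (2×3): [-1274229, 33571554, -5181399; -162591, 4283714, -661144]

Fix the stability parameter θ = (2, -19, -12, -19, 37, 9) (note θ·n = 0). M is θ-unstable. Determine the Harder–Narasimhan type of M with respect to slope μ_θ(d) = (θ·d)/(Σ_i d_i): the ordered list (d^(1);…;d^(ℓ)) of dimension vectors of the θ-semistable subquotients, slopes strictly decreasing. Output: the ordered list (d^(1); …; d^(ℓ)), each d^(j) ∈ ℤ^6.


Via rank(M_{q-1}∘⋯∘M_p): M ≅ I[1,2], I[2,2], I[2,3], I[2,4], I[3,3], I[5,5], I[5,6]^2.
μ_θ-semistable layers: μ^(1)=37; μ^(2)=23; μ^(3)=-17/2; μ^(4)=-12; μ^(5)=-31/2; μ^(6)=-19

((0, 0, 0, 0, 1, 0); (0, 0, 0, 0, 2, 2); (1, 1, 0, 0, 0, 0); (0, 0, 2, 0, 0, 0); (0, 0, 1, 1, 0, 0); (0, 3, 0, 0, 0, 0))
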